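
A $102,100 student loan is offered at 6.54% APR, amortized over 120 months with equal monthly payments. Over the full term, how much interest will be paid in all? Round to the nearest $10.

$37,270

Monthly rate = 6.54%/12 = 0.0054500; payment = 102,100 × 0.0054500 / (1 − (1+0.0054500)^−120) = $1,161.40.
Total paid = 120 × $1,161.40 = $139,368.00; interest = $139,368.00 − $102,100 = $37,268.00.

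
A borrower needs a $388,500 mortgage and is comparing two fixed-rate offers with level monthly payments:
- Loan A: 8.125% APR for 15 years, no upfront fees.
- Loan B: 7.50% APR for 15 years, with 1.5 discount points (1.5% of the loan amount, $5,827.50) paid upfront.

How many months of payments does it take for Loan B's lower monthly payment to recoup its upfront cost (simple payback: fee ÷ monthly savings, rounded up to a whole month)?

Loan A: at 8.125% the monthly rate is 0.0067708, so the payment is 388,500 × 0.0067708 / (1 − 1.0067708^−180) = $3,740.80.
Loan B: monthly rate = 7.5%/12 = 0.0062500; payment = 388,500 × 0.0062500 / (1 − (1+0.0062500)^−180) = $3,601.44.
Monthly savings = $3,740.80 − $3,601.44 = $139.36.
Break-even = $5,827.50 / $139.36 = 41.82 → 42 months.

42 months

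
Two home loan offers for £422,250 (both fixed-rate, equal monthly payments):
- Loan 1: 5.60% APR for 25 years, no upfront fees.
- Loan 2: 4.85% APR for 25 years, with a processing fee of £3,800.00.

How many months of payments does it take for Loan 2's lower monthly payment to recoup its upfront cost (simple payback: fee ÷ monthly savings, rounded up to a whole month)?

21 months

Loan 1: at 5.60% the monthly rate is 0.0046667, so the payment is 422,250 × 0.0046667 / (1 − 1.0046667^−300) = £2,618.26.
Loan 2: monthly rate = 4.85%/12 = 0.0040417; payment = 422,250 × 0.0040417 / (1 − (1+0.0040417)^−300) = £2,431.67.
Monthly savings = £2,618.26 − £2,431.67 = £186.59.
Break-even = £3,800.00 / £186.59 = 20.37 → 21 months.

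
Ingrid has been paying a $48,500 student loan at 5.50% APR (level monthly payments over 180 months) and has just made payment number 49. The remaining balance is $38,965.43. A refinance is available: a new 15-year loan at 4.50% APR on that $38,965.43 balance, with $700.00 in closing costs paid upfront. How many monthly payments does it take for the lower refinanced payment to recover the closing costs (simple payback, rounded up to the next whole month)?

Current payment = 48,500 × 5.5%/12 / (1 − (1+0.0045833)^−180) = $396.29.
Refinanced payment = 38,965.43 × 0.0037500 / (1 − (1+0.0037500)^−180) = $298.08.
Monthly savings = $396.29 − $298.08 = $98.21.
Break-even = $700.00 / $98.21 = 7.13 → 8 months.

8 months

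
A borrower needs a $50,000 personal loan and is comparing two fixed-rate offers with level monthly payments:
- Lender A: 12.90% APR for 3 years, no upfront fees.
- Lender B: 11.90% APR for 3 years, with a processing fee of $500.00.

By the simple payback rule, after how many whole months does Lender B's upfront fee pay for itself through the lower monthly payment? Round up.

21 months

Lender A: monthly rate = 12.9%/12 = 0.0107500; payment = 50,000 × 0.0107500 / (1 − (1+0.0107500)^−36) = $1,682.29.
Lender B: at 11.90% the monthly rate is 0.0099167, so the payment is 50,000 × 0.0099167 / (1 − 1.0099167^−36) = $1,658.33.
Monthly savings = $1,682.29 − $1,658.33 = $23.96.
Break-even = $500.00 / $23.96 = 20.87 → 21 months.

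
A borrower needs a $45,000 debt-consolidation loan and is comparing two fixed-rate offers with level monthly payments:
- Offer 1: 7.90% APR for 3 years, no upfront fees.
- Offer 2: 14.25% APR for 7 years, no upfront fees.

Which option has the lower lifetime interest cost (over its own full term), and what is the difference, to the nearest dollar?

Offer 1: monthly rate = 7.9%/12 = 0.0065833; payment = 45,000 × 0.0065833 / (1 − (1+0.0065833)^−36) = $1,408.06.
Total interest on Offer 1 = 36 × $1,408.06 − $45,000 = $5,690.16.
Offer 2: at 14.25% the monthly rate is 0.0118750, so the payment is 45,000 × 0.0118750 / (1 − 1.0118750^−84) = $849.53.
Total interest on Offer 2 = 84 × $849.53 − $45,000 = $26,360.52.
Offer 1 is lower by $20,670.36.

Offer 1 by $20,670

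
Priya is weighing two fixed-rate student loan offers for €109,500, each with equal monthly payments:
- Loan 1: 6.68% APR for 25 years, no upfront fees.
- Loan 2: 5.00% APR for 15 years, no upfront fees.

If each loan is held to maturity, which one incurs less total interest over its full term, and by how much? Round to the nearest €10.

Loan 2 by €69,650

Loan 1: at 6.68% the monthly rate is 0.0055667, so the payment is 109,500 × 0.0055667 / (1 − 1.0055667^−300) = €751.71.
Total interest on Loan 1 = 300 × €751.71 − €109,500 = €116,013.00.
Loan 2: at 5.00% the monthly rate is 0.0041667, so the payment is 109,500 × 0.0041667 / (1 − 1.0041667^−180) = €865.92.
Total interest on Loan 2 = 180 × €865.92 − €109,500 = €46,365.60.
Loan 2 is lower by €69,647.40.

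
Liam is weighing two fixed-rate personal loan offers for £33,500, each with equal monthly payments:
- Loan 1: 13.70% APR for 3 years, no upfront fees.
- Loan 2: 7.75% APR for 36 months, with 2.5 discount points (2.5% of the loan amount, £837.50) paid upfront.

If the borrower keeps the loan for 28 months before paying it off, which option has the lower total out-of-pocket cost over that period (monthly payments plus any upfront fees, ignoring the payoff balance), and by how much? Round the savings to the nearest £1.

Loan 2 by £1,799

Loan 1: monthly rate = 13.7%/12 = 0.0114167; payment = 33,500 × 0.0114167 / (1 − (1+0.0114167)^−36) = £1,140.08.
Loan 2: at 7.75% the monthly rate is 0.0064583, so the payment is 33,500 × 0.0064583 / (1 − 1.0064583^−36) = £1,045.91.
Over 28 months: Loan 1 costs 28 × £1,140.08 = £31,922.24; Loan 2 costs 28 × £1,045.91 + £837.50 = £30,122.98.
Loan 2 is cheaper by £31,922.24 − £30,122.98 = £1,799.26.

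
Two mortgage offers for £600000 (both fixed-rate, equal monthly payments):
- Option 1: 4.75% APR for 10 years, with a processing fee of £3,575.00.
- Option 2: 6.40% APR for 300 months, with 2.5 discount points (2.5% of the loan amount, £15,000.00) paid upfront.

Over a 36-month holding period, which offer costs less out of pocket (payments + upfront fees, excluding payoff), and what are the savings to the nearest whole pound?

Option 1: at 4.75% the monthly rate is 0.0039583, so the payment is 600,000 × 0.0039583 / (1 − 1.0039583^−120) = £6,290.86.
Option 2: at 6.40% the monthly rate is 0.0053333, so the payment is 600,000 × 0.0053333 / (1 − 1.0053333^−300) = £4,013.83.
Over 36 months: Option 1 costs 36 × £6,290.86 + £3,575.00 = £230,045.96; Option 2 costs 36 × £4,013.83 + £15,000.00 = £159,497.88.
Option 2 is cheaper by £230,045.96 − £159,497.88 = £70,548.08.

Option 2 by £70,548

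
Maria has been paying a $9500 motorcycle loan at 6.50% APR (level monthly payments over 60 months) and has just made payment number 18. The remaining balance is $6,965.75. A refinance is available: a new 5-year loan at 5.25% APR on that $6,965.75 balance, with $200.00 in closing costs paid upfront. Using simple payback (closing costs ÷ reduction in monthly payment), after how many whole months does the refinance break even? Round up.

Current payment = 9,500 × 6.5%/12 / (1 − (1+0.0054167)^−60) = $185.88.
Refinanced payment = 6,965.75 × 0.0043750 / (1 − (1+0.0043750)^−60) = $132.25.
Monthly savings = $185.88 − $132.25 = $53.63.
Break-even = $200.00 / $53.63 = 3.73 → 4 months.

4 months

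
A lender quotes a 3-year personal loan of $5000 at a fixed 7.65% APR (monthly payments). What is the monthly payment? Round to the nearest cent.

At 7.65% the monthly rate is 0.0063750, so the payment is 5,000 × 0.0063750 / (1 − 1.0063750^−36) = $155.88.

$155.88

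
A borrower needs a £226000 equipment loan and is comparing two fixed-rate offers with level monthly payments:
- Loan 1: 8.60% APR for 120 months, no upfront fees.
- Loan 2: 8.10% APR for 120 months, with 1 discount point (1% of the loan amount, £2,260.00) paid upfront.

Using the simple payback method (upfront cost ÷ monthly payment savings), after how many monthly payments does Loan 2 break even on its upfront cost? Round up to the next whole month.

38 months

Loan 1: at 8.60% the monthly rate is 0.0071667, so the payment is 226,000 × 0.0071667 / (1 − 1.0071667^−120) = £2,814.18.
Loan 2: monthly rate = 8.1%/12 = 0.0067500; payment = 226,000 × 0.0067500 / (1 − (1+0.0067500)^−120) = £2,753.96.
Monthly savings = £2,814.18 − £2,753.96 = £60.22.
Break-even = £2,260.00 / £60.22 = 37.53 → 38 months.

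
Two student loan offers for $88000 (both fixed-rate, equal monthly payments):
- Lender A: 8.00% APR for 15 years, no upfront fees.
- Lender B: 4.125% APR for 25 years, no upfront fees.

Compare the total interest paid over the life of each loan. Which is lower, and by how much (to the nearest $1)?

Lender B by $10,198

Lender A: monthly rate = 8%/12 = 0.0066667; payment = 88,000 × 0.0066667 / (1 − (1+0.0066667)^−180) = $840.97.
Total interest on Lender A = 180 × $840.97 − $88,000 = $63,374.60.
Lender B: at 4.125% the monthly rate is 0.0034375, so the payment is 88,000 × 0.0034375 / (1 − 1.0034375^−300) = $470.59.
Total interest on Lender B = 300 × $470.59 − $88,000 = $53,177.00.
Lender B is lower by $10,197.60.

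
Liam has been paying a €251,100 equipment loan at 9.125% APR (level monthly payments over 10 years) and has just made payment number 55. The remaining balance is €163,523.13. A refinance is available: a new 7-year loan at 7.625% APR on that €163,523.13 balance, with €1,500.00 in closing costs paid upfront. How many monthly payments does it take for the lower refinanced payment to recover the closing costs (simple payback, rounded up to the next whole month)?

3 months

Current payment = 251,100 × 9.125%/12 / (1 − (1+0.0076042)^−120) = €3,197.84.
Refinanced payment = 163,523.13 × 0.0063542 / (1 − (1+0.0063542)^−84) = €2,518.26.
Monthly savings = €3,197.84 − €2,518.26 = €679.58.
Break-even = €1,500.00 / €679.58 = 2.21 → 3 months.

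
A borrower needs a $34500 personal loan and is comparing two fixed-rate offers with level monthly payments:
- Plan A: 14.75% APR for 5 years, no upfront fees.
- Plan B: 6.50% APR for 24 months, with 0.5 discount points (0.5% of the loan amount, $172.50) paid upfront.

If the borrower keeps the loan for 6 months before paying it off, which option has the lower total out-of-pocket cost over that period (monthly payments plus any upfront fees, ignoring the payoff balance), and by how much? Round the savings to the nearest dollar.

Plan A by $4,496

Plan A: monthly rate = 14.75%/12 = 0.0122917; payment = 34,500 × 0.0122917 / (1 − (1+0.0122917)^−60) = $816.23.
Plan B: monthly rate = 6.5%/12 = 0.0054167; payment = 34,500 × 0.0054167 / (1 − (1+0.0054167)^−24) = $1,536.85.
Over 6 months: Plan A costs 6 × $816.23 = $4,897.38; Plan B costs 6 × $1,536.85 + $172.50 = $9,393.60.
Plan A is cheaper by $9,393.60 − $4,897.38 = $4,496.22.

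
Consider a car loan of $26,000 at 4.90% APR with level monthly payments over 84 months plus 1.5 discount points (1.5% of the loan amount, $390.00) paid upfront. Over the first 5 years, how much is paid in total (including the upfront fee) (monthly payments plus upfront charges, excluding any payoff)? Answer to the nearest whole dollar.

$22,366

Monthly rate = 4.9%/12 = 0.0040833; payment = 26,000 × 0.0040833 / (1 − (1+0.0040833)^−84) = $366.26.
Total outlay = 60 × $366.26 + $390.00 = $22,365.60.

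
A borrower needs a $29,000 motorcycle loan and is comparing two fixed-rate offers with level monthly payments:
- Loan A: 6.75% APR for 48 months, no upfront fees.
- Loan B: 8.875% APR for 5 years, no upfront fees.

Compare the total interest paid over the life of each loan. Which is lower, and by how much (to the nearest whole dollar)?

Loan A by $2,842

Loan A: at 6.75% the monthly rate is 0.0056250, so the payment is 29,000 × 0.0056250 / (1 − 1.0056250^−48) = $691.08.
Total interest on Loan A = 48 × $691.08 − $29,000 = $4,171.84.
Loan B: at 8.875% the monthly rate is 0.0073958, so the payment is 29,000 × 0.0073958 / (1 − 1.0073958^−60) = $600.23.
Total interest on Loan B = 60 × $600.23 − $29,000 = $7,013.80.
Loan A is lower by $2,841.96.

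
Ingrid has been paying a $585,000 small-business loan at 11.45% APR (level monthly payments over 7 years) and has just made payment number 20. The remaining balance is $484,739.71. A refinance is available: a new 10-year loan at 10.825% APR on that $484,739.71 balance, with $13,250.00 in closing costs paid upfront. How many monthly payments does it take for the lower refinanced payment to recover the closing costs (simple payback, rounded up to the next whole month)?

4 months

Current payment = 585,000 × 11.45%/12 / (1 − (1+0.0095417)^−84) = $10,155.57.
Refinanced payment = 484,739.71 × 0.0090208 / (1 − (1+0.0090208)^−120) = $6,629.36.
Monthly savings = $10,155.57 − $6,629.36 = $3,526.21.
Break-even = $13,250.00 / $3,526.21 = 3.76 → 4 months.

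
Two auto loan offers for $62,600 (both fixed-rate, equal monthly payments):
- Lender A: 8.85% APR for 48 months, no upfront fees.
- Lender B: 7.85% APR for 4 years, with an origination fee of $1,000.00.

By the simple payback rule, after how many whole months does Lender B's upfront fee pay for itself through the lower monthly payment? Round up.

34 months

Lender A: at 8.85% the monthly rate is 0.0073750, so the payment is 62,600 × 0.0073750 / (1 − 1.0073750^−48) = $1,553.35.
Lender B: monthly rate = 7.85%/12 = 0.0065417; payment = 62,600 × 0.0065417 / (1 − (1+0.0065417)^−48) = $1,523.85.
Monthly savings = $1,553.35 − $1,523.85 = $29.50.
Break-even = $1,000.00 / $29.50 = 33.90 → 34 months.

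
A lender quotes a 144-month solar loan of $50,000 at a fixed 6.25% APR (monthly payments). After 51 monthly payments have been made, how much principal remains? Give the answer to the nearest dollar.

With monthly rate i = 6.25%/12 = 0.0052083, the balance after k of n payments is P · [(1+i)^n − (1+i)^k] / [(1+i)^n − 1].
(1+0.0052083)^144 = 2.11288356 and (1+0.0052083)^51 = 1.30334712, so the balance is 50,000 × (2.11288356 − 1.30334712) / (2.11288356 − 1) = $36,371.12.

$36,371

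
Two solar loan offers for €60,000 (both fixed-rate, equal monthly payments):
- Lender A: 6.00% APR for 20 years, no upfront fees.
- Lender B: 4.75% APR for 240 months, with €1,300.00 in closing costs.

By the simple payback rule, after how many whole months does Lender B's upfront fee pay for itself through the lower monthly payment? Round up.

31 months

Lender A: at 6.00% the monthly rate is 0.0050000, so the payment is 60,000 × 0.0050000 / (1 − 1.0050000^−240) = €429.86.
Lender B: at 4.75% the monthly rate is 0.0039583, so the payment is 60,000 × 0.0039583 / (1 − 1.0039583^−240) = €387.73.
Monthly savings = €429.86 − €387.73 = €42.13.
Break-even = €1,300.00 / €42.13 = 30.86 → 31 months.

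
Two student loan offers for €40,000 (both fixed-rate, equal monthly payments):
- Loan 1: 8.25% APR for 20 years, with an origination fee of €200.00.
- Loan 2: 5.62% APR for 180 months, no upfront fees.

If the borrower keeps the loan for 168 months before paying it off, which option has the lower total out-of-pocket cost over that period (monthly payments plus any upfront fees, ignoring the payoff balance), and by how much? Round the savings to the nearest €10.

Loan 1: at 8.25% the monthly rate is 0.0068750, so the payment is 40,000 × 0.0068750 / (1 − 1.0068750^−240) = €340.83.
Loan 2: monthly rate = 5.62%/12 = 0.0046833; payment = 40,000 × 0.0046833 / (1 − (1+0.0046833)^−180) = €329.39.
Over 168 months: Loan 1 costs 168 × €340.83 + €200.00 = €57,459.44; Loan 2 costs 168 × €329.39 = €55,337.52.
Loan 2 is cheaper by €57,459.44 − €55,337.52 = €2,121.92.

Loan 2 by €2,120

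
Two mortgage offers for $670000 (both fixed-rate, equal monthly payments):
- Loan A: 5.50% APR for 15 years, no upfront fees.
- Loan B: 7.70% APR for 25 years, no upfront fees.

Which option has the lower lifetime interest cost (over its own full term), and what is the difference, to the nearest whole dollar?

Loan A: monthly rate = 5.5%/12 = 0.0045833; payment = 670,000 × 0.0045833 / (1 − (1+0.0045833)^−180) = $5,474.46.
Total interest on Loan A = 180 × $5,474.46 − $670,000 = $315,402.80.
Loan B: at 7.70% the monthly rate is 0.0064167, so the payment is 670,000 × 0.0064167 / (1 − 1.0064167^−300) = $5,038.73.
Total interest on Loan B = 300 × $5,038.73 − $670,000 = $841,619.00.
Loan A is lower by $526,216.20.

Loan A by $526,216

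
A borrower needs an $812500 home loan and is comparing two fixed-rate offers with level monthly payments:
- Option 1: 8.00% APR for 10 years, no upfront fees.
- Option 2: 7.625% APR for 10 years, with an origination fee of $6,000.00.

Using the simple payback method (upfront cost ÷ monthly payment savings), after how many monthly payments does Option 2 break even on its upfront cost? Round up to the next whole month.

38 months

Option 1: monthly rate = 8%/12 = 0.0066667; payment = 812,500 × 0.0066667 / (1 − (1+0.0066667)^−120) = $9,857.87.
Option 2: at 7.625% the monthly rate is 0.0063542, so the payment is 812,500 × 0.0063542 / (1 − 1.0063542^−120) = $9,697.61.
Monthly savings = $9,857.87 − $9,697.61 = $160.26.
Break-even = $6,000.00 / $160.26 = 37.44 → 38 months.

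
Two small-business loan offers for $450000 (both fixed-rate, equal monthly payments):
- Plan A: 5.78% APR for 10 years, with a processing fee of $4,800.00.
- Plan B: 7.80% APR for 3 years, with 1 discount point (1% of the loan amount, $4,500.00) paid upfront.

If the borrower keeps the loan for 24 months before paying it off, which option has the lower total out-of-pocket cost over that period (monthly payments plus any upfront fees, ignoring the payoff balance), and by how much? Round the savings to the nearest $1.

Plan A by $218,425

Plan A: monthly rate = 5.78%/12 = 0.0048167; payment = 450,000 × 0.0048167 / (1 − (1+0.0048167)^−120) = $4,946.35.
Plan B: monthly rate = 7.8%/12 = 0.0065000; payment = 450,000 × 0.0065000 / (1 − (1+0.0065000)^−36) = $14,059.88.
Over 24 months: Plan A costs 24 × $4,946.35 + $4,800.00 = $123,512.40; Plan B costs 24 × $14,059.88 + $4,500.00 = $341,937.12.
Plan A is cheaper by $341,937.12 − $123,512.40 = $218,424.72.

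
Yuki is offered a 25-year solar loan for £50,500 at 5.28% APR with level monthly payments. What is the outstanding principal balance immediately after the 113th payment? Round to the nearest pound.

£38,630

With monthly rate i = 5.28%/12 = 0.0044000, the balance after k of n payments is P · [(1+i)^n − (1+i)^k] / [(1+i)^n − 1].
(1+0.0044000)^300 = 3.73259794 and (1+0.0044000)^113 = 1.64231915, so the balance is 50,500 × (3.73259794 − 1.64231915) / (3.73259794 − 1) = £38,629.57.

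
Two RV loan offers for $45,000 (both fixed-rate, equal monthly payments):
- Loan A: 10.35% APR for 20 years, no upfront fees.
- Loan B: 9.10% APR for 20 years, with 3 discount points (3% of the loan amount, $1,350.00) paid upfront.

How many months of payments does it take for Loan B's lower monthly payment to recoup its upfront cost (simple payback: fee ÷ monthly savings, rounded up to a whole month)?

Loan A: monthly rate = 10.35%/12 = 0.0086250; payment = 45,000 × 0.0086250 / (1 − (1+0.0086250)^−240) = $444.75.
Loan B: monthly rate = 9.1%/12 = 0.0075833; payment = 45,000 × 0.0075833 / (1 − (1+0.0075833)^−240) = $407.78.
Monthly savings = $444.75 − $407.78 = $36.97.
Break-even = $1,350.00 / $36.97 = 36.52 → 37 months.

37 months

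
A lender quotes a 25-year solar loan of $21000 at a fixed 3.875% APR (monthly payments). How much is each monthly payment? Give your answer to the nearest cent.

$109.40

At 3.875% the monthly rate is 0.0032292, so the payment is 21,000 × 0.0032292 / (1 − 1.0032292^−300) = $109.40.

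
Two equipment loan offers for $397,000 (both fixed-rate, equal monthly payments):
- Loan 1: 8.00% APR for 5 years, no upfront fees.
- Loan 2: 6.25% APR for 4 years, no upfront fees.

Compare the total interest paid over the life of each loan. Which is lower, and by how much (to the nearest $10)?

Loan 1: monthly rate = 8%/12 = 0.0066667; payment = 397,000 × 0.0066667 / (1 − (1+0.0066667)^−60) = $8,049.73.
Total interest on Loan 1 = 60 × $8,049.73 − $397,000 = $85,983.80.
Loan 2: monthly rate = 6.25%/12 = 0.0052083; payment = 397,000 × 0.0052083 / (1 − (1+0.0052083)^−48) = $9,369.13.
Total interest on Loan 2 = 48 × $9,369.13 − $397,000 = $52,718.24.
Loan 2 is lower by $33,265.56.

Loan 2 by $33,270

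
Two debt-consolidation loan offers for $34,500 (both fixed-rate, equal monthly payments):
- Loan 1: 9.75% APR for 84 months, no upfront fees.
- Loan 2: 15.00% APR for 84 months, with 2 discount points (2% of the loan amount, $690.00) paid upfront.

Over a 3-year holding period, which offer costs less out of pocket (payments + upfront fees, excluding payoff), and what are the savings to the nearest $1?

Loan 1 by $4,198

Loan 1: monthly rate = 9.75%/12 = 0.0081250; payment = 34,500 × 0.0081250 / (1 − (1+0.0081250)^−84) = $568.29.
Loan 2: monthly rate = 15%/12 = 0.0125000; payment = 34,500 × 0.0125000 / (1 − (1+0.0125000)^−84) = $665.74.
Over 36 months: Loan 1 costs 36 × $568.29 = $20,458.44; Loan 2 costs 36 × $665.74 + $690.00 = $24,656.64.
Loan 1 is cheaper by $24,656.64 − $20,458.44 = $4,198.20.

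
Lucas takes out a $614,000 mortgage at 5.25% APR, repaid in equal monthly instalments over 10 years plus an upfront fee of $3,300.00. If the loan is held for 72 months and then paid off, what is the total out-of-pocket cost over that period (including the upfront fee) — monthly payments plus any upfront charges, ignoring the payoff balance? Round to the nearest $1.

$477,615

Monthly rate = 5.25%/12 = 0.0043750; payment = 614,000 × 0.0043750 / (1 − (1+0.0043750)^−120) = $6,587.71.
Total outlay = 72 × $6,587.71 + $3,300.00 = $477,615.12.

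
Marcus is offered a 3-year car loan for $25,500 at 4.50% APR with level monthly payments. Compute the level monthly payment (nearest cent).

At 4.50% the monthly rate is 0.0037500, so the payment is 25,500 × 0.0037500 / (1 − 1.0037500^−36) = $758.55.

$758.55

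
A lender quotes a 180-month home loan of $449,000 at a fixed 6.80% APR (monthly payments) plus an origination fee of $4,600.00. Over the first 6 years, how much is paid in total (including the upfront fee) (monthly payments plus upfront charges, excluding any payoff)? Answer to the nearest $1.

Monthly rate = 6.8%/12 = 0.0056667; payment = 449,000 × 0.0056667 / (1 − (1+0.0056667)^−180) = $3,985.70.
Total outlay = 72 × $3,985.70 + $4,600.00 = $291,570.40.

$291,570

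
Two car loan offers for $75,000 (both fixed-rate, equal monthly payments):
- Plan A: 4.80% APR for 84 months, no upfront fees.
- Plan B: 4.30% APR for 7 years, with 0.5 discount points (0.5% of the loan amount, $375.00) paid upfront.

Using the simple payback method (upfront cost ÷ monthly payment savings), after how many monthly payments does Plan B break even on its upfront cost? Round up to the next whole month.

22 months

Plan A: monthly rate = 4.8%/12 = 0.0040000; payment = 75,000 × 0.0040000 / (1 − (1+0.0040000)^−84) = $1,053.01.
Plan B: at 4.30% the monthly rate is 0.0035833, so the payment is 75,000 × 0.0035833 / (1 − 1.0035833^−84) = $1,035.55.
Monthly savings = $1,053.01 − $1,035.55 = $17.46.
Break-even = $375.00 / $17.46 = 21.48 → 22 months.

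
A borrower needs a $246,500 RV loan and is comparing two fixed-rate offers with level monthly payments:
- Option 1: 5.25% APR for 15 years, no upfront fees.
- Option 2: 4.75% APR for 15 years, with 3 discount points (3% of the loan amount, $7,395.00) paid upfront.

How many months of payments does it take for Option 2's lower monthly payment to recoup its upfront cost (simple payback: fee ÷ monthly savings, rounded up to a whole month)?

Option 1: at 5.25% the monthly rate is 0.0043750, so the payment is 246,500 × 0.0043750 / (1 − 1.0043750^−180) = $1,981.56.
Option 2: monthly rate = 4.75%/12 = 0.0039583; payment = 246,500 × 0.0039583 / (1 − (1+0.0039583)^−180) = $1,917.36.
Monthly savings = $1,981.56 − $1,917.36 = $64.20.
Break-even = $7,395.00 / $64.20 = 115.19 → 116 months.

116 months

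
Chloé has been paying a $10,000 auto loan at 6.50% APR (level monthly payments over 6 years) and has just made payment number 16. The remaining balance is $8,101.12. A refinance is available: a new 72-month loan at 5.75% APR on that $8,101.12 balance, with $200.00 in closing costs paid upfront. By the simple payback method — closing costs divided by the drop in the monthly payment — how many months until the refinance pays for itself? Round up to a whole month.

6 months

Current payment = 10,000 × 6.5%/12 / (1 − (1+0.0054167)^−72) = $168.10.
Refinanced payment = 8,101.12 × 0.0047917 / (1 − (1+0.0047917)^−72) = $133.30.
Monthly savings = $168.10 − $133.30 = $34.80.
Break-even = $200.00 / $34.80 = 5.75 → 6 months.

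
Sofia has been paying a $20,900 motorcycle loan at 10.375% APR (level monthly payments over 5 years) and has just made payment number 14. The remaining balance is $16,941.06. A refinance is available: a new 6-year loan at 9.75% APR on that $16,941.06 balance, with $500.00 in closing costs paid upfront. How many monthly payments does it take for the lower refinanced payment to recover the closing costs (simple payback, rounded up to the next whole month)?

Current payment = 20,900 × 10.375%/12 / (1 − (1+0.0086458)^−60) = $447.93.
Refinanced payment = 16,941.06 × 0.0081250 / (1 − (1+0.0081250)^−72) = $311.72.
Monthly savings = $447.93 − $311.72 = $136.21.
Break-even = $500.00 / $136.21 = 3.67 → 4 months.

4 months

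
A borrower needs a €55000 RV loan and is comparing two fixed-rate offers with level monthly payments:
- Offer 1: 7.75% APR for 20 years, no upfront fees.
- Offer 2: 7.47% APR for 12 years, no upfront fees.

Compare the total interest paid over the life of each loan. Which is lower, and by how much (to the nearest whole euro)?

Offer 2 by €24,920

Offer 1: at 7.75% the monthly rate is 0.0064583, so the payment is 55,000 × 0.0064583 / (1 − 1.0064583^−240) = €451.52.
Total interest on Offer 1 = 240 × €451.52 − €55,000 = €53,364.80.
Offer 2: monthly rate = 7.47%/12 = 0.0062250; payment = 55,000 × 0.0062250 / (1 − (1+0.0062250)^−144) = €579.48.
Total interest on Offer 2 = 144 × €579.48 − €55,000 = €28,445.12.
Offer 2 is lower by €24,919.68.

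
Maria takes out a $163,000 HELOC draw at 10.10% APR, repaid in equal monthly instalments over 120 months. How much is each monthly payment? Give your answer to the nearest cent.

$2,163.09

At 10.10% the monthly rate is 0.0084167, so the payment is 163,000 × 0.0084167 / (1 − 1.0084167^−120) = $2,163.09.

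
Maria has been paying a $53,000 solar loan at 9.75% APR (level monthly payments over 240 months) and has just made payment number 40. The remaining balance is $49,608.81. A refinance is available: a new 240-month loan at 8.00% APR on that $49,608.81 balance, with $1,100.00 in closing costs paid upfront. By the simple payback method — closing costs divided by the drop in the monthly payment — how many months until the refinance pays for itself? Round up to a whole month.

Current payment = 53,000 × 9.75%/12 / (1 − (1+0.0081250)^−240) = $502.71.
Refinanced payment = 49,608.81 × 0.0066667 / (1 − (1+0.0066667)^−240) = $414.95.
Monthly savings = $502.71 − $414.95 = $87.76.
Break-even = $1,100.00 / $87.76 = 12.53 → 13 months.

13 months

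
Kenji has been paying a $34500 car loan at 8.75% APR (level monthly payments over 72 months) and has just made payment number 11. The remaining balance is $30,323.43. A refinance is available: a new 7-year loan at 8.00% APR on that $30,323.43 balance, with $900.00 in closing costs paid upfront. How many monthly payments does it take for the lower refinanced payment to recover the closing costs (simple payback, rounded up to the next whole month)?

Current payment = 34,500 × 8.75%/12 / (1 − (1+0.0072917)^−72) = $617.61.
Refinanced payment = 30,323.43 × 0.0066667 / (1 − (1+0.0066667)^−84) = $472.63.
Monthly savings = $617.61 − $472.63 = $144.98.
Break-even = $900.00 / $144.98 = 6.21 → 7 months.

7 months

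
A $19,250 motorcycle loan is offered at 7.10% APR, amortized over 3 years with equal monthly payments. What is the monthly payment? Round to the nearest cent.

Monthly rate = 7.1%/12 = 0.0059167; payment = 19,250 × 0.0059167 / (1 − (1+0.0059167)^−36) = $595.26.

$595.26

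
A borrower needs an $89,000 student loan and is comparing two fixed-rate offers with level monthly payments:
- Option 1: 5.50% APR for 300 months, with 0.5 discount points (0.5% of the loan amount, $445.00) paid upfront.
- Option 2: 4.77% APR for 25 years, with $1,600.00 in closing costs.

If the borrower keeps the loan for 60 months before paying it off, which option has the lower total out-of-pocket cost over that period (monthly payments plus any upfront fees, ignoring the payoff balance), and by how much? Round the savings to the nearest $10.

Option 1: at 5.50% the monthly rate is 0.0045833, so the payment is 89,000 × 0.0045833 / (1 − 1.0045833^−300) = $546.54.
Option 2: at 4.77% the monthly rate is 0.0039750, so the payment is 89,000 × 0.0039750 / (1 − 1.0039750^−300) = $508.43.
Over 60 months: Option 1 costs 60 × $546.54 + $445.00 = $33,237.40; Option 2 costs 60 × $508.43 + $1,600.00 = $32,105.80.
Option 2 is cheaper by $33,237.40 − $32,105.80 = $1,131.60.

Option 2 by $1,130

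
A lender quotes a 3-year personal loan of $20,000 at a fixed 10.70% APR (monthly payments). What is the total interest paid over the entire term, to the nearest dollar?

At 10.70% the monthly rate is 0.0089167, so the payment is 20,000 × 0.0089167 / (1 − 1.0089167^−36) = $651.94.
Total paid = 36 × $651.94 = $23,469.84; interest = $23,469.84 − $20,000 = $3,469.84.

$3,470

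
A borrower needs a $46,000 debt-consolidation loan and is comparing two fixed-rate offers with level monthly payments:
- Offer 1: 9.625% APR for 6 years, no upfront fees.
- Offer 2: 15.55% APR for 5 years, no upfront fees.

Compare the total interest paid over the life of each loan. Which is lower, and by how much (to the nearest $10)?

Offer 1: at 9.625% the monthly rate is 0.0080208, so the payment is 46,000 × 0.0080208 / (1 − 1.0080208^−72) = $843.52.
Total interest on Offer 1 = 72 × $843.52 − $46,000 = $14,733.44.
Offer 2: monthly rate = 15.55%/12 = 0.0129583; payment = 46,000 × 0.0129583 / (1 − (1+0.0129583)^−60) = $1,107.66.
Total interest on Offer 2 = 60 × $1,107.66 − $46,000 = $20,459.60.
Offer 1 is lower by $5,726.16.

Offer 1 by $5,730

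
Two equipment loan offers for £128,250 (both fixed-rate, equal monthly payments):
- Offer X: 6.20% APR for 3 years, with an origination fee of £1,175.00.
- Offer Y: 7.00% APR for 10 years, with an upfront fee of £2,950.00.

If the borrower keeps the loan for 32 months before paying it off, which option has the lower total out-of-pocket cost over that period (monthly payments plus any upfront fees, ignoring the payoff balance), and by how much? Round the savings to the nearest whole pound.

Offer Y by £75,798

Offer X: at 6.20% the monthly rate is 0.0051667, so the payment is 128,250 × 0.0051667 / (1 − 1.0051667^−36) = £3,913.25.
Offer Y: at 7.00% the monthly rate is 0.0058333, so the payment is 128,250 × 0.0058333 / (1 − 1.0058333^−120) = £1,489.09.
Over 32 months: Offer X costs 32 × £3,913.25 + £1,175.00 = £126,399.00; Offer Y costs 32 × £1,489.09 + £2,950.00 = £50,600.88.
Offer Y is cheaper by £126,399.00 − £50,600.88 = £75,798.12.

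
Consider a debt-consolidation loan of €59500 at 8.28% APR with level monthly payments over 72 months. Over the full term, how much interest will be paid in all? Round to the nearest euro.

€16,199

Monthly rate = 8.28%/12 = 0.0069000; payment = 59,500 × 0.0069000 / (1 − (1+0.0069000)^−72) = €1,051.38.
Total paid = 72 × €1,051.38 = €75,699.36; interest = €75,699.36 − €59,500 = €16,199.36.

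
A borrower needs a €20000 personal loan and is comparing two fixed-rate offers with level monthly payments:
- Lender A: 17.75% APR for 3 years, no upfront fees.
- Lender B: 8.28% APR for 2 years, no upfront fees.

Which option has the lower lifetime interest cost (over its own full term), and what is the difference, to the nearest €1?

Lender B by €4,169

Lender A: at 17.75% the monthly rate is 0.0147917, so the payment is 20,000 × 0.0147917 / (1 − 1.0147917^−36) = €720.54.
Total interest on Lender A = 36 × €720.54 − €20,000 = €5,939.44.
Lender B: at 8.28% the monthly rate is 0.0069000, so the payment is 20,000 × 0.0069000 / (1 − 1.0069000^−24) = €907.10.
Total interest on Lender B = 24 × €907.10 − €20,000 = €1,770.40.
Lender B is lower by €4,169.04.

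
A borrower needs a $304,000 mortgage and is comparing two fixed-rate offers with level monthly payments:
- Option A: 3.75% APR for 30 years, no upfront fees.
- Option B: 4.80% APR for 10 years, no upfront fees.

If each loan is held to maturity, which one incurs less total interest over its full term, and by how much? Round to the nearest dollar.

Option A: monthly rate = 3.75%/12 = 0.0031250; payment = 304,000 × 0.0031250 / (1 − (1+0.0031250)^−360) = $1,407.87.
Total interest on Option A = 360 × $1,407.87 − $304,000 = $202,833.20.
Option B: at 4.80% the monthly rate is 0.0040000, so the payment is 304,000 × 0.0040000 / (1 − 1.0040000^−120) = $3,194.75.
Total interest on Option B = 120 × $3,194.75 − $304,000 = $79,370.00.
Option B is lower by $123,463.20.

Option B by $123,463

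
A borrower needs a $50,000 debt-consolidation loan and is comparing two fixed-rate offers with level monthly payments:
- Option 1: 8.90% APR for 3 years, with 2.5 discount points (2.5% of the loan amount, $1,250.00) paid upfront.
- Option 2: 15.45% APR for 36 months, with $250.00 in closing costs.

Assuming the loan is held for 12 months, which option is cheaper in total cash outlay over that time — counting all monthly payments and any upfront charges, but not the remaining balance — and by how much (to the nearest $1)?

Option 1: at 8.90% the monthly rate is 0.0074167, so the payment is 50,000 × 0.0074167 / (1 − 1.0074167^−36) = $1,587.66.
Option 2: monthly rate = 15.45%/12 = 0.0128750; payment = 50,000 × 0.0128750 / (1 − (1+0.0128750)^−36) = $1,744.31.
Over 12 months: Option 1 costs 12 × $1,587.66 + $1,250.00 = $20,301.92; Option 2 costs 12 × $1,744.31 + $250.00 = $21,181.72.
Option 1 is cheaper by $21,181.72 − $20,301.92 = $879.80.

Option 1 by $880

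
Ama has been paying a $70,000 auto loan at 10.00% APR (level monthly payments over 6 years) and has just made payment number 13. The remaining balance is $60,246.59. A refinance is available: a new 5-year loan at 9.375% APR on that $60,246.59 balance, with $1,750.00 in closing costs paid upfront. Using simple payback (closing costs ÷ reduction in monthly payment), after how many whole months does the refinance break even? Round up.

50 months

Current payment = 70,000 × 10%/12 / (1 − (1+0.0083333)^−72) = $1,296.81.
Refinanced payment = 60,246.59 × 0.0078125 / (1 − (1+0.0078125)^−60) = $1,261.61.
Monthly savings = $1,296.81 − $1,261.61 = $35.20.
Break-even = $1,750.00 / $35.20 = 49.72 → 50 months.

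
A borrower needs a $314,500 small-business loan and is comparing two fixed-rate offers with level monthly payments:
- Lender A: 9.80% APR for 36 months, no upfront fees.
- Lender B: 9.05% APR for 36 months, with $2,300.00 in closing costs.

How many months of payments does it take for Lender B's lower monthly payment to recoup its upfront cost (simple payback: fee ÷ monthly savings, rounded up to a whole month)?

Lender A: monthly rate = 9.8%/12 = 0.0081667; payment = 314,500 × 0.0081667 / (1 − (1+0.0081667)^−36) = $10,118.52.
Lender B: at 9.05% the monthly rate is 0.0075417, so the payment is 314,500 × 0.0075417 / (1 − 1.0075417^−36) = $10,008.34.
Monthly savings = $10,118.52 − $10,008.34 = $110.18.
Break-even = $2,300.00 / $110.18 = 20.87 → 21 months.

21 months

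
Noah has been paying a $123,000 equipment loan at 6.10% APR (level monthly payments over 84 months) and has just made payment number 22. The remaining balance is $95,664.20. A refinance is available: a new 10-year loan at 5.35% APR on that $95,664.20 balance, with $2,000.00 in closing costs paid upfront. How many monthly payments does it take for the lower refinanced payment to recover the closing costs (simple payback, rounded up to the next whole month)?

Current payment = 123,000 × 6.1%/12 / (1 − (1+0.0050833)^−84) = $1,802.75.
Refinanced payment = 95,664.20 × 0.0044583 / (1 − (1+0.0044583)^−120) = $1,031.11.
Monthly savings = $1,802.75 − $1,031.11 = $771.64.
Break-even = $2,000.00 / $771.64 = 2.59 → 3 months.

3 months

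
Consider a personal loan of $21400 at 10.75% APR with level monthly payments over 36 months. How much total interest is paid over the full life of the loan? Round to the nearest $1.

Monthly rate = 10.75%/12 = 0.0089583; payment = 21,400 × 0.0089583 / (1 − (1+0.0089583)^−36) = $698.08.
Total paid = 36 × $698.08 = $25,130.88; interest = $25,130.88 − $21,400 = $3,730.88.

$3,731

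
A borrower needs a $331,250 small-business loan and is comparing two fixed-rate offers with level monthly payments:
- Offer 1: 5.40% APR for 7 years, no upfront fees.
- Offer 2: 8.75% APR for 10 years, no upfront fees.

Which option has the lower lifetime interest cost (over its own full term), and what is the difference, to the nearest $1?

Offer 1 by $99,647

Offer 1: at 5.40% the monthly rate is 0.0045000, so the payment is 331,250 × 0.0045000 / (1 − 1.0045000^−84) = $4,744.37.
Total interest on Offer 1 = 84 × $4,744.37 − $331,250 = $67,277.08.
Offer 2: monthly rate = 8.75%/12 = 0.0072917; payment = 331,250 × 0.0072917 / (1 − (1+0.0072917)^−120) = $4,151.45.
Total interest on Offer 2 = 120 × $4,151.45 − $331,250 = $166,924.00.
Offer 1 is lower by $99,646.92.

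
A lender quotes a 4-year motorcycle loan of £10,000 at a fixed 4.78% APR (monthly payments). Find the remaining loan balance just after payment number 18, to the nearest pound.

£6,472

With monthly rate i = 4.78%/12 = 0.0039833, the balance after k of n payments is P · [(1+i)^n − (1+i)^k] / [(1+i)^n − 1].
(1+0.0039833)^48 = 1.21024183 and (1+0.0039833)^18 = 1.07418000, so the balance is 10,000 × (1.21024183 − 1.07418000) / (1.21024183 − 1) = £6,471.68.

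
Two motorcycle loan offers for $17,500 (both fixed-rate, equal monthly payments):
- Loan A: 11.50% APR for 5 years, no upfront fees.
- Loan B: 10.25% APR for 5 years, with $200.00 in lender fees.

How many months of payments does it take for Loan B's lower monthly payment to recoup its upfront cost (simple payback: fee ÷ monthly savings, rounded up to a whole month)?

19 months

Loan A: monthly rate = 11.5%/12 = 0.0095833; payment = 17,500 × 0.0095833 / (1 − (1+0.0095833)^−60) = $384.87.
Loan B: monthly rate = 10.25%/12 = 0.0085417; payment = 17,500 × 0.0085417 / (1 − (1+0.0085417)^−60) = $373.98.
Monthly savings = $384.87 − $373.98 = $10.89.
Break-even = $200.00 / $10.89 = 18.37 → 19 months.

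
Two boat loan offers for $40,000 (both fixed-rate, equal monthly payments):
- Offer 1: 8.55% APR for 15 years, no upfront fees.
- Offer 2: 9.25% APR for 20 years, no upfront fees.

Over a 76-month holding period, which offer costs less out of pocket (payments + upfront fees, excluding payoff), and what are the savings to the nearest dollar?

Offer 1: at 8.55% the monthly rate is 0.0071250, so the payment is 40,000 × 0.0071250 / (1 − 1.0071250^−180) = $395.07.
Offer 2: at 9.25% the monthly rate is 0.0077083, so the payment is 40,000 × 0.0077083 / (1 − 1.0077083^−240) = $366.35.
Over 76 months: Offer 1 costs 76 × $395.07 = $30,025.32; Offer 2 costs 76 × $366.35 = $27,842.60.
Offer 2 is cheaper by $30,025.32 − $27,842.60 = $2,182.72.

Offer 2 by $2,183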